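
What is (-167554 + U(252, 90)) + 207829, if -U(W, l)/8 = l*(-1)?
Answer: 40995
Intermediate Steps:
U(W, l) = 8*l (U(W, l) = -8*l*(-1) = -(-8)*l = 8*l)
(-167554 + U(252, 90)) + 207829 = (-167554 + 8*90) + 207829 = (-167554 + 720) + 207829 = -166834 + 207829 = 40995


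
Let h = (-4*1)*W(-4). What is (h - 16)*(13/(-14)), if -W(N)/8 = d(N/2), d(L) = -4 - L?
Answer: 520/7 ≈ 74.286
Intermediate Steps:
W(N) = 32 + 4*N (W(N) = -8*(-4 - N/2) = 32 + 4*N)
h = -64 (h = (-4*1)*(32 + 4*(-4)) = -4*(32 - 16) = -4*16 = -64)
(h - 16)*(13/(-14)) = (-64 - 16)*(13/(-14)) = -1040*(-1)/14 = -80*(-13/14) = 520/7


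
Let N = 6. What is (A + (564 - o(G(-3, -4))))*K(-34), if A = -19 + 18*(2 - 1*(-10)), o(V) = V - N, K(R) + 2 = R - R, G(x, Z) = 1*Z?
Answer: -1542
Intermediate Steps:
G(x, Z) = Z
K(R) = -2 (K(R) = -2 + (R - R) = -2 + 0 = -2)
o(V) = -6 + V (o(V) = V - 1*6 = V - 6 = -6 + V)
A = 197 (A = -19 + 18*(2 + 10) = -19 + 18*12 = -19 + 216 = 197)
(A + (564 - o(G(-3, -4))))*K(-34) = (197 + (564 - (-6 - 4)))*(-2) = (197 + (564 - 1*(-10)))*(-2) = (197 + (564 + 10))*(-2) = (197 + 574)*(-2) = 771*(-2) = -1542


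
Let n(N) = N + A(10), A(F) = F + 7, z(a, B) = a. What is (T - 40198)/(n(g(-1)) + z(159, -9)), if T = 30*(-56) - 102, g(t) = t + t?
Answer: -20990/87 ≈ -241.26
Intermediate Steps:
A(F) = 7 + F
g(t) = 2*t
n(N) = 17 + N (n(N) = N + (7 + 10) = N + 17 = 17 + N)
T = -1782 (T = -1680 - 102 = -1782)
(T - 40198)/(n(g(-1)) + z(159, -9)) = (-1782 - 40198)/((17 + 2*(-1)) + 159) = -41980/((17 - 2) + 159) = -41980/(15 + 159) = -41980/174 = -41980*1/174 = -20990/87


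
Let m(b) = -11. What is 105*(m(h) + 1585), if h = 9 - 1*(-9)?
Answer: 165270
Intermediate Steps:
h = 18 (h = 9 + 9 = 18)
105*(m(h) + 1585) = 105*(-11 + 1585) = 105*1574 = 165270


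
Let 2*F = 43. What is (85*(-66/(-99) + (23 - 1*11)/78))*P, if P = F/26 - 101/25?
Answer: -568072/2535 ≈ -224.09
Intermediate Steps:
F = 43/2 (F = (½)*43 = 43/2 ≈ 21.500)
P = -4177/1300 (P = (43/2)/26 - 101/25 = (43/2)*(1/26) - 101*1/25 = 43/52 - 101/25 = -4177/1300 ≈ -3.2131)
(85*(-66/(-99) + (23 - 1*11)/78))*P = (85*(-66/(-99) + (23 - 1*11)/78))*(-4177/1300) = (85*(-66*(-1/99) + (23 - 11)*(1/78)))*(-4177/1300) = (85*(⅔ + 12*(1/78)))*(-4177/1300) = (85*(⅔ + 2/13))*(-4177/1300) = (85*(32/39))*(-4177/1300) = (2720/39)*(-4177/1300) = -568072/2535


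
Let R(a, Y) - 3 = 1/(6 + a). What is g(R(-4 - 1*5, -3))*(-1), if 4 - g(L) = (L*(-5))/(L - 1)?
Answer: -12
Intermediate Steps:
R(a, Y) = 3 + 1/(6 + a)
g(L) = 4 + 5*L/(-1 + L) (g(L) = 4 - L*(-5)/(L - 1) = 4 - (-5*L)/(-1 + L) = 4 - (-5)*L/(-1 + L) = 4 + 5*L/(-1 + L))
g(R(-4 - 1*5, -3))*(-1) = ((-4 + 9*((19 + 3*(-4 - 1*5))/(6 + (-4 - 1*5))))/(-1 + (19 + 3*(-4 - 1*5))/(6 + (-4 - 1*5))))*(-1) = ((-4 + 9*((19 + 3*(-4 - 5))/(6 + (-4 - 5))))/(-1 + (19 + 3*(-4 - 5))/(6 + (-4 - 5))))*(-1) = ((-4 + 9*((19 + 3*(-9))/(6 - 9)))/(-1 + (19 + 3*(-9))/(6 - 9)))*(-1) = ((-4 + 9*((19 - 27)/(-3)))/(-1 + (19 - 27)/(-3)))*(-1) = ((-4 + 9*(-⅓*(-8)))/(-1 - ⅓*(-8)))*(-1) = ((-4 + 9*(8/3))/(-1 + 8/3))*(-1) = ((-4 + 24)/(5/3))*(-1) = ((⅗)*20)*(-1) = 12*(-1) = -12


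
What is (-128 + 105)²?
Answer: 529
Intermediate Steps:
(-128 + 105)² = (-23)² = 529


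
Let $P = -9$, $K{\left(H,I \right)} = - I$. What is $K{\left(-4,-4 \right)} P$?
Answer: $-36$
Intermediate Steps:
$K{\left(-4,-4 \right)} P = \left(-1\right) \left(-4\right) \left(-9\right) = 4 \left(-9\right) = -36$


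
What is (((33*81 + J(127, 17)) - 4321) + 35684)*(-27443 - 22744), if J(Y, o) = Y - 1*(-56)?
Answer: -1717348953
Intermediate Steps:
J(Y, o) = 56 + Y (J(Y, o) = Y + 56 = 56 + Y)
(((33*81 + J(127, 17)) - 4321) + 35684)*(-27443 - 22744) = (((33*81 + (56 + 127)) - 4321) + 35684)*(-27443 - 22744) = (((2673 + 183) - 4321) + 35684)*(-50187) = ((2856 - 4321) + 35684)*(-50187) = (-1465 + 35684)*(-50187) = 34219*(-50187) = -1717348953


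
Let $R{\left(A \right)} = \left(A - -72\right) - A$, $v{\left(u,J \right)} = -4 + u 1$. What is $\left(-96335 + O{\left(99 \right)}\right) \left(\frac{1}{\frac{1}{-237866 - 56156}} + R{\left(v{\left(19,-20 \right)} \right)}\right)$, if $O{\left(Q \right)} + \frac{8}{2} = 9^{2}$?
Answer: $28295039100$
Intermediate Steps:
$v{\left(u,J \right)} = -4 + u$
$R{\left(A \right)} = 72$ ($R{\left(A \right)} = \left(A + 72\right) - A = \left(72 + A\right) - A = 72$)
$O{\left(Q \right)} = 77$ ($O{\left(Q \right)} = -4 + 9^{2} = -4 + 81 = 77$)
$\left(-96335 + O{\left(99 \right)}\right) \left(\frac{1}{\frac{1}{-237866 - 56156}} + R{\left(v{\left(19,-20 \right)} \right)}\right) = \left(-96335 + 77\right) \left(\frac{1}{\frac{1}{-237866 - 56156}} + 72\right) = - 96258 \left(\frac{1}{\frac{1}{-294022}} + 72\right) = - 96258 \left(\frac{1}{- \frac{1}{294022}} + 72\right) = - 96258 \left(-294022 + 72\right) = \left(-96258\right) \left(-293950\right) = 28295039100$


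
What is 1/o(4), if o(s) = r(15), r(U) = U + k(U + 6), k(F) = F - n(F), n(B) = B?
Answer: 1/15 ≈ 0.066667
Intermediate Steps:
k(F) = 0 (k(F) = F - F = 0)
r(U) = U (r(U) = U + 0 = U)
o(s) = 15
1/o(4) = 1/15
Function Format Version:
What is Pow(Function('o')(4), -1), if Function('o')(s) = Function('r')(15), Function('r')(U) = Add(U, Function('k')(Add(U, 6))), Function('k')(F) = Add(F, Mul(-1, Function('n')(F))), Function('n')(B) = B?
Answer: Rational(1, 15) ≈ 0.066667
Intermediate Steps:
Function('k')(F) = 0 (Function('k')(F) = Add(F, Mul(-1, F)) = 0)
Function('r')(U) = U (Function('r')(U) = Add(U, 0) = U)
Function('o')(s) = 15
Pow(Function('o')(4), -1) = Pow(15, -1) = Rational(1, 15)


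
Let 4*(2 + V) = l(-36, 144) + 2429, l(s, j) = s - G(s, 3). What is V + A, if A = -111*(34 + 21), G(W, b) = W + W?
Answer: -21963/4 ≈ -5490.8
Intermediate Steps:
G(W, b) = 2*W
l(s, j) = -s (l(s, j) = s - 2*s = -s)
V = 2457/4 (V = -2 + (-1*(-36) + 2429)/4 = -2 + (36 + 2429)/4 = -2 + (¼)*2465 = -2 + 2465/4 = 2457/4 ≈ 614.25)
A = -6105 (A = -111*55 = -6105)
V + A = 2457/4 - 6105 = -21963/4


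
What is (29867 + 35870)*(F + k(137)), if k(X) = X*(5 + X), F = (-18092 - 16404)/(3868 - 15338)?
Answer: 7335324806306/5735 ≈ 1.2790e+9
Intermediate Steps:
F = 17248/5735 (F = -34496/(-11470) = -34496*(-1/11470) = 17248/5735 ≈ 3.0075)
(29867 + 35870)*(F + k(137)) = (29867 + 35870)*(17248/5735 + 137*(5 + 137)) = 65737*(17248/5735 + 137*142) = 65737*(17248/5735 + 19454) = 65737*(111585938/5735) = 7335324806306/5735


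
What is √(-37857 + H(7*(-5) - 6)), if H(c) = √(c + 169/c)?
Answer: √(-63637617 + 205*I*√3034)/41 ≈ 0.017262 + 194.57*I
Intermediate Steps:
√(-37857 + H(7*(-5) - 6)) = √(-37857 + √((7*(-5) - 6) + 169/(7*(-5) - 6))) = √(-37857 + √((-35 - 6) + 169/(-35 - 6))) = √(-37857 + √(-41 + 169/(-41))) = √(-37857 + √(-41 + 169*(-1/41))) = √(-37857 + √(-41 - 169/41)) = √(-37857 + √(-1850/41)) = √(-37857 + 5*I*√3034/41)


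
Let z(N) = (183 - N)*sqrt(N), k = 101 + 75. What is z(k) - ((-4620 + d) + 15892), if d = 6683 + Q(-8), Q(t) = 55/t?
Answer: -143585/8 + 28*sqrt(11) ≈ -17855.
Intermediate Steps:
k = 176
z(N) = sqrt(N)*(183 - N)
d = 53409/8 (d = 6683 + 55/(-8) = 6683 + 55*(-1/8) = 6683 - 55/8 = 53409/8 ≈ 6676.1)
z(k) - ((-4620 + d) + 15892) = sqrt(176)*(183 - 1*176) - ((-4620 + 53409/8) + 15892) = (4*sqrt(11))*(183 - 176) - (16449/8 + 15892) = (4*sqrt(11))*7 - 1*143585/8 = 28*sqrt(11) - 143585/8 = -143585/8 + 28*sqrt(11)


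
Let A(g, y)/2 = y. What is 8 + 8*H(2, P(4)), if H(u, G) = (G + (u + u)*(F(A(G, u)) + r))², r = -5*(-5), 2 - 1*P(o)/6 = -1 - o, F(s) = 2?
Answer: 180008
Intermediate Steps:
A(g, y) = 2*y
P(o) = 18 + 6*o (P(o) = 12 - 6*(-1 - o) = 12 + (6 + 6*o) = 18 + 6*o)
r = 25
H(u, G) = (G + 54*u)² (H(u, G) = (G + (u + u)*(2 + 25))² = (G + (2*u)*27)² = (G + 54*u)²)
8 + 8*H(2, P(4)) = 8 + 8*((18 + 6*4) + 54*2)² = 8 + 8*((18 + 24) + 108)² = 8 + 8*(42 + 108)² = 8 + 8*150² = 8 + 8*22500 = 8 + 180000 = 180008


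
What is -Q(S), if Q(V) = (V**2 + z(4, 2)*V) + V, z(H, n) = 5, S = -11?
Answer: -55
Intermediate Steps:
Q(V) = V**2 + 6*V (Q(V) = (V**2 + 5*V) + V = V**2 + 6*V)
-Q(S) = -(-11)*(6 - 11) = -(-11)*(-5) = -1*55 = -55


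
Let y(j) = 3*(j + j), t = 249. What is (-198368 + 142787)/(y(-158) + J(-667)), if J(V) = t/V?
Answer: 12357509/210855 ≈ 58.607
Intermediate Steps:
J(V) = 249/V
y(j) = 6*j (y(j) = 3*(2*j) = 6*j)
(-198368 + 142787)/(y(-158) + J(-667)) = (-198368 + 142787)/(6*(-158) + 249/(-667)) = -55581/(-948 + 249*(-1/667)) = -55581/(-948 - 249/667) = -55581/(-632565/667) = -55581*(-667/632565) = 12357509/210855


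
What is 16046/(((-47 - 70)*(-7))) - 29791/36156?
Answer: 185253449/9870588 ≈ 18.768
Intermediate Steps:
16046/(((-47 - 70)*(-7))) - 29791/36156 = 16046/((-117*(-7))) - 29791*1/36156 = 16046/819 - 29791/36156 = 185253449/9870588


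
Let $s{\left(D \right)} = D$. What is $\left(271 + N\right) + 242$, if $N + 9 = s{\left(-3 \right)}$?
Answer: $501$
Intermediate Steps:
$N = -12$ ($N = -9 - 3 = -12$)
$\left(271 + N\right) + 242 = \left(271 - 12\right) + 242 = 259 + 242 = 501$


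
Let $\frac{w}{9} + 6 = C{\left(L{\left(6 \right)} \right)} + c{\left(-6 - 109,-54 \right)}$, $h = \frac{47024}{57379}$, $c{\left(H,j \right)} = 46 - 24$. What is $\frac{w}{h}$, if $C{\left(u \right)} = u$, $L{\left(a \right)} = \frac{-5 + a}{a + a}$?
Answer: $\frac{33222441}{188096} \approx 176.63$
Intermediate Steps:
$c{\left(H,j \right)} = 22$
$L{\left(a \right)} = \frac{-5 + a}{2 a}$
$h = \frac{47024}{57379}$ ($h = 47024 \cdot \frac{1}{57379} = \frac{47024}{57379} \approx 0.81953$)
$w = \frac{579}{4}$ ($w = -54 + 9 \left(\frac{-5 + 6}{2 \cdot 6} + 22\right) = -54 + 9 \left(\frac{1}{2} \cdot \frac{1}{6} \cdot 1 + 22\right) = -54 + 9 \left(\frac{1}{12} + 22\right) = -54 + 9 \cdot \frac{265}{12} = -54 + \frac{795}{4} = \frac{579}{4} \approx 144.75$)
$\frac{w}{h} = \frac{579}{4 \cdot \frac{47024}{57379}} = \frac{579}{4} \cdot \frac{57379}{47024} = \frac{33222441}{188096}$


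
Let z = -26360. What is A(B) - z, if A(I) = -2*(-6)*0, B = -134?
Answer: 26360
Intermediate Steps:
A(I) = 0 (A(I) = 12*0 = 0)
A(B) - z = 0 - 1*(-26360) = 0 + 26360 = 26360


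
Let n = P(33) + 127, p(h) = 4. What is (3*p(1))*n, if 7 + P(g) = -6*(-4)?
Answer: 1728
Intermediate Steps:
P(g) = 17 (P(g) = -7 - 6*(-4) = -7 + 24 = 17)
n = 144 (n = 17 + 127 = 144)
(3*p(1))*n = (3*4)*144 = 12*144 = 1728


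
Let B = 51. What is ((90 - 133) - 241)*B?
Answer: -14484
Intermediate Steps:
((90 - 133) - 241)*B = ((90 - 133) - 241)*51 = (-43 - 241)*51 = -284*51 = -14484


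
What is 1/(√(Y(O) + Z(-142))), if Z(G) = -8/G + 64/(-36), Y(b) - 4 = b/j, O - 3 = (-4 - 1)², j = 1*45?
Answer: 3*√822535/4634 ≈ 0.58714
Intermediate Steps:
j = 45
O = 28 (O = 3 + (-4 - 1)² = 3 + (-5)² = 3 + 25 = 28)
Y(b) = 4 + b/45
Z(G) = -16/9 - 8/G (Z(G) = -8/G + 64*(-1/36) = -8/G - 16/9 = -16/9 - 8/G)
1/(√(Y(O) + Z(-142))) = 1/(√((4 + (1/45)*28) + (-16/9 - 8/(-142)))) = 1/(√((4 + 28/45) + (-16/9 - 8*(-1/142)))) = 1/(√(208/45 + (-16/9 + 4/71))) = 1/(√(208/45 - 1100/639)) = 1/(√(9268/3195)) = 1/(2*√822535/1065) = 3*√822535/4634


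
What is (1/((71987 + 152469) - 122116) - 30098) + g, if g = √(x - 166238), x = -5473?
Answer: -3080229319/102340 + 3*I*√19079 ≈ -30098.0 + 414.38*I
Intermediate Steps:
g = 3*I*√19079 (g = √(-5473 - 166238) = √(-171711) = 3*I*√19079 ≈ 414.38*I)
(1/((71987 + 152469) - 122116) - 30098) + g = (1/((71987 + 152469) - 122116) - 30098) + 3*I*√19079 = (1/(224456 - 122116) - 30098) + 3*I*√19079 = (1/102340 - 30098) + 3*I*√19079 = -3080229319/102340 + 3*I*√19079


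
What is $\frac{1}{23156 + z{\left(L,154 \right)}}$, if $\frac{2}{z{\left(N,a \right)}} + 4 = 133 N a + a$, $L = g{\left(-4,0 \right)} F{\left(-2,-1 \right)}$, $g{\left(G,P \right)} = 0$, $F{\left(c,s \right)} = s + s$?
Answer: $\frac{75}{1736701} \approx 4.3185 \cdot 10^{-5}$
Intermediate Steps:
$F{\left(c,s \right)} = 2 s$
$L = 0$ ($L = 0 \cdot 2 \left(-1\right) = 0 \left(-2\right) = 0$)
$z{\left(N,a \right)} = \frac{2}{-4 + a + 133 N a}$ ($z{\left(N,a \right)} = \frac{2}{-4 + \left(133 N a + a\right)} = \frac{2}{-4 + \left(a + 133 N a\right)} = \frac{2}{-4 + a + 133 N a}$)
$\frac{1}{23156 + z{\left(L,154 \right)}} = \frac{1}{23156 + \frac{2}{-4 + 154 + 133 \cdot 0 \cdot 154}} = \frac{1}{23156 + \frac{2}{-4 + 154 + 0}} = \frac{1}{23156 + \frac{2}{150}} = \frac{1}{23156 + 2 \cdot \frac{1}{150}} = \frac{1}{23156 + \frac{1}{75}} = \frac{1}{\frac{1736701}{75}} = \frac{75}{1736701}$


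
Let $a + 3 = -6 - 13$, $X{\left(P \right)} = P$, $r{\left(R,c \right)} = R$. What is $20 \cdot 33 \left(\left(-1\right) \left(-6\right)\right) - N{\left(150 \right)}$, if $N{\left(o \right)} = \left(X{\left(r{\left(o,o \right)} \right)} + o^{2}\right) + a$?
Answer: $-18668$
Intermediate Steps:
$a = -22$ ($a = -3 - 19 = -22$)
$N{\left(o \right)} = -22 + o + o^{2}$ ($N{\left(o \right)} = \left(o + o^{2}\right) - 22 = -22 + o + o^{2}$)
$20 \cdot 33 \left(\left(-1\right) \left(-6\right)\right) - N{\left(150 \right)} = 20 \cdot 33 \left(\left(-1\right) \left(-6\right)\right) - \left(-22 + 150 + 150^{2}\right) = 660 \cdot 6 - \left(-22 + 150 + 22500\right) = 3960 - 22628 = -18668$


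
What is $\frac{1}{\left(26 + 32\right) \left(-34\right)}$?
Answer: $- \frac{1}{1972} \approx -0.0005071$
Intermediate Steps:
$\frac{1}{\left(26 + 32\right) \left(-34\right)} = \frac{1}{58 \left(-34\right)} = \frac{1}{-1972} = - \frac{1}{1972}$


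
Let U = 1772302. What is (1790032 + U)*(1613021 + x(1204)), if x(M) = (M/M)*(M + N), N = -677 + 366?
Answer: 5749300715276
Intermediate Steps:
N = -311
x(M) = -311 + M (x(M) = (M/M)*(M - 311) = 1*(-311 + M) = -311 + M)
(1790032 + U)*(1613021 + x(1204)) = (1790032 + 1772302)*(1613021 + (-311 + 1204)) = 3562334*(1613021 + 893) = 3562334*1613914 = 5749300715276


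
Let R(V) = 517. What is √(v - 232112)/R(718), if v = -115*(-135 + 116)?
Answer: I*√229927/517 ≈ 0.92748*I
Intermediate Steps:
v = 2185 (v = -115*(-19) = 2185)
√(v - 232112)/R(718) = √(2185 - 232112)/517 = √(-229927)*(1/517) = (I*√229927)*(1/517) = I*√229927/517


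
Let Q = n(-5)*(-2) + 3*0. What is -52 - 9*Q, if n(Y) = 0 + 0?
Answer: -52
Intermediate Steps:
n(Y) = 0
Q = 0 (Q = 0*(-2) + 3*0 = 0 + 0 = 0)
-52 - 9*Q = -52 - 9*0 = -52 + 0 = -52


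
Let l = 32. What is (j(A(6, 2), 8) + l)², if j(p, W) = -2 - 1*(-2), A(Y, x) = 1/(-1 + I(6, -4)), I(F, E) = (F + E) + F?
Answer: 1024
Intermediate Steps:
I(F, E) = E + 2*F (I(F, E) = (E + F) + F = E + 2*F)
A(Y, x) = ⅐ (A(Y, x) = 1/(-1 + (-4 + 2*6)) = 1/(-1 + (-4 + 12)) = 1/(-1 + 8) = 1/7 = ⅐)
j(p, W) = 0 (j(p, W) = -2 + 2 = 0)
(j(A(6, 2), 8) + l)² = (0 + 32)² = 32² = 1024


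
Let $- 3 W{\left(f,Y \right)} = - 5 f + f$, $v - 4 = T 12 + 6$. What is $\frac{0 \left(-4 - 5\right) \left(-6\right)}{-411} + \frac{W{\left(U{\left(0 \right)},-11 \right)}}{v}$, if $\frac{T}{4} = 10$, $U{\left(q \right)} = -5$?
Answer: $- \frac{2}{147} \approx -0.013605$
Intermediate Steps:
$T = 40$ ($T = 4 \cdot 10 = 40$)
$v = 490$ ($v = 4 + \left(40 \cdot 12 + 6\right) = 4 + \left(480 + 6\right) = 4 + 486 = 490$)
$W{\left(f,Y \right)} = \frac{4 f}{3}$ ($W{\left(f,Y \right)} = - \frac{- 5 f + f}{3} = - \frac{\left(-4\right) f}{3} = \frac{4 f}{3}$)
$\frac{0 \left(-4 - 5\right) \left(-6\right)}{-411} + \frac{W{\left(U{\left(0 \right)},-11 \right)}}{v} = \frac{0 \left(-4 - 5\right) \left(-6\right)}{-411} + \frac{\frac{4}{3} \left(-5\right)}{490} = 0 \left(-4 - 5\right) \left(-6\right) \left(- \frac{1}{411}\right) - \frac{2}{147} = 0 \left(-9\right) \left(-6\right) \left(- \frac{1}{411}\right) - \frac{2}{147} = 0 \left(-6\right) \left(- \frac{1}{411}\right) - \frac{2}{147} = 0 \left(- \frac{1}{411}\right) - \frac{2}{147} = 0 - \frac{2}{147} = - \frac{2}{147}$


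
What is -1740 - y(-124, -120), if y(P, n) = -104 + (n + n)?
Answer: -1396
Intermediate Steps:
y(P, n) = -104 + 2*n
-1740 - y(-124, -120) = -1740 - (-104 + 2*(-120)) = -1740 - (-104 - 240) = -1740 - 1*(-344) = -1740 + 344 = -1396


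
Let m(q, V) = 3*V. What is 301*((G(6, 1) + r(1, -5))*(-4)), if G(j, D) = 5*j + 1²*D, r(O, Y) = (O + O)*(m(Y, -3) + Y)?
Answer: -3612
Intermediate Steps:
r(O, Y) = 2*O*(-9 + Y) (r(O, Y) = (O + O)*(3*(-3) + Y) = (2*O)*(-9 + Y) = 2*O*(-9 + Y))
G(j, D) = D + 5*j (G(j, D) = 5*j + 1*D = 5*j + D = D + 5*j)
301*((G(6, 1) + r(1, -5))*(-4)) = 301*(((1 + 5*6) + 2*1*(-9 - 5))*(-4)) = 301*(((1 + 30) + 2*1*(-14))*(-4)) = 301*((31 - 28)*(-4)) = 301*(3*(-4)) = 301*(-12) = -3612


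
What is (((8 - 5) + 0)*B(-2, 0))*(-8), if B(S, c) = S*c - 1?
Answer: 24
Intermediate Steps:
B(S, c) = -1 + S*c
(((8 - 5) + 0)*B(-2, 0))*(-8) = (((8 - 5) + 0)*(-1 - 2*0))*(-8) = ((3 + 0)*(-1 + 0))*(-8) = (3*(-1))*(-8) = -3*(-8) = 24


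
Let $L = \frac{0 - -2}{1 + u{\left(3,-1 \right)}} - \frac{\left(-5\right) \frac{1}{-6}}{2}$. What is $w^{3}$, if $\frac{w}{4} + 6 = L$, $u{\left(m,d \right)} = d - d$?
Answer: $- \frac{148877}{27} \approx -5514.0$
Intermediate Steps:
$u{\left(m,d \right)} = 0$
$L = \frac{19}{12}$ ($L = \frac{0 - -2}{1 + 0} - \frac{\left(-5\right) \frac{1}{-6}}{2} = \frac{0 + 2}{1} - \left(-5\right) \left(- \frac{1}{6}\right) \frac{1}{2} = 2 \cdot 1 - \frac{5}{6} \cdot \frac{1}{2} = 2 - \frac{5}{12} = \frac{19}{12} \approx 1.5833$)
$w = - \frac{53}{3}$ ($w = -24 + 4 \cdot \frac{19}{12} = -24 + \frac{19}{3} = - \frac{53}{3} \approx -17.667$)
$w^{3} = \left(- \frac{53}{3}\right)^{3} = - \frac{148877}{27}$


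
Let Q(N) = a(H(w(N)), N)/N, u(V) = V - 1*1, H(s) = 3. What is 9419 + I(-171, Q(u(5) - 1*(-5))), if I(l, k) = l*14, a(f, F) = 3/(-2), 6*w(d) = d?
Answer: 7025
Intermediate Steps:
w(d) = d/6
u(V) = -1 + V (u(V) = V - 1 = -1 + V)
a(f, F) = -3/2 (a(f, F) = 3*(-½) = -3/2)
Q(N) = -3/(2*N)
I(l, k) = 14*l
9419 + I(-171, Q(u(5) - 1*(-5))) = 9419 + 14*(-171) = 9419 - 2394 = 7025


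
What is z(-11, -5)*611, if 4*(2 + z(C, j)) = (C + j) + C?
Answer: -21385/4 ≈ -5346.3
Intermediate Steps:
z(C, j) = -2 + C/2 + j/4 (z(C, j) = -2 + ((C + j) + C)/4 = -2 + (j + 2*C)/4 = -2 + (C/2 + j/4) = -2 + C/2 + j/4)
z(-11, -5)*611 = (-2 + (½)*(-11) + (¼)*(-5))*611 = (-2 - 11/2 - 5/4)*611 = -35/4*611 = -21385/4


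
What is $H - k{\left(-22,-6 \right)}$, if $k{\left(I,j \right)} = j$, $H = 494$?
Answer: $500$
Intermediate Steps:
$H - k{\left(-22,-6 \right)} = 494 - -6 = 494 + 6 = 500$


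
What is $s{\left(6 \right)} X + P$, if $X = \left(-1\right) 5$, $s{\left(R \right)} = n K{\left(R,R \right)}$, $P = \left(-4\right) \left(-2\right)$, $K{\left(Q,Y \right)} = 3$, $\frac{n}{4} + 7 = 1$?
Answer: $368$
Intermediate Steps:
$n = -24$ ($n = -28 + 4 \cdot 1 = -28 + 4 = -24$)
$P = 8$
$s{\left(R \right)} = -72$ ($s{\left(R \right)} = \left(-24\right) 3 = -72$)
$X = -5$
$s{\left(6 \right)} X + P = \left(-72\right) \left(-5\right) + 8 = 360 + 8 = 368$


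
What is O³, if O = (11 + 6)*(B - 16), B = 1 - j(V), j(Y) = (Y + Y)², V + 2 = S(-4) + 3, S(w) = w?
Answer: -651714363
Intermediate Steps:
V = -3 (V = -2 + (-4 + 3) = -2 - 1 = -3)
j(Y) = 4*Y² (j(Y) = (2*Y)² = 4*Y²)
B = -35 (B = 1 - 4*(-3)² = 1 - 4*9 = 1 - 1*36 = 1 - 36 = -35)
O = -867 (O = (11 + 6)*(-35 - 16) = 17*(-51) = -867)
O³ = (-867)³ = -651714363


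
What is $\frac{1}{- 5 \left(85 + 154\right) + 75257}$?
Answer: $\frac{1}{74062} \approx 1.3502 \cdot 10^{-5}$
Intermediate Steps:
$\frac{1}{- 5 \left(85 + 154\right) + 75257} = \frac{1}{\left(-5\right) 239 + 75257} = \frac{1}{-1195 + 75257} = \frac{1}{74062}$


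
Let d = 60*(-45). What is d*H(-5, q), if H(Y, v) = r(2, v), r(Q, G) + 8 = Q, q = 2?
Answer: 16200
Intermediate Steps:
d = -2700
r(Q, G) = -8 + Q
H(Y, v) = -6 (H(Y, v) = -8 + 2 = -6)
d*H(-5, q) = -2700*(-6) = 16200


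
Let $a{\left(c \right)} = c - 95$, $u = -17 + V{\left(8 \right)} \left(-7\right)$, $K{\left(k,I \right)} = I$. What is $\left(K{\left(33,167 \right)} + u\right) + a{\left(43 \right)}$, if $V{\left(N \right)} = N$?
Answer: $42$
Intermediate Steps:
$u = -73$ ($u = -17 + 8 \left(-7\right) = -17 - 56 = -73$)
$a{\left(c \right)} = -95 + c$
$\left(K{\left(33,167 \right)} + u\right) + a{\left(43 \right)} = \left(167 - 73\right) + \left(-95 + 43\right) = 94 - 52 = 42$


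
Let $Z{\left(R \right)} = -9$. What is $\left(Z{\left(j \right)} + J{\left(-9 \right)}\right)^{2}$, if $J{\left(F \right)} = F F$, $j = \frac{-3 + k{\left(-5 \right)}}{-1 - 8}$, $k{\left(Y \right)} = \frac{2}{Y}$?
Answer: $5184$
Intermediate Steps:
$j = \frac{17}{45}$ ($j = \frac{-3 + \frac{2}{-5}}{-1 - 8} = \frac{-3 + 2 \left(- \frac{1}{5}\right)}{-1 - 8} = \frac{-3 - \frac{2}{5}}{-1 - 8} = - \frac{17}{5 \left(-9\right)} = \left(- \frac{17}{5}\right) \left(- \frac{1}{9}\right) = \frac{17}{45} \approx 0.37778$)
$J{\left(F \right)} = F^{2}$
$\left(Z{\left(j \right)} + J{\left(-9 \right)}\right)^{2} = \left(-9 + \left(-9\right)^{2}\right)^{2} = \left(-9 + 81\right)^{2} = 72^{2} = 5184$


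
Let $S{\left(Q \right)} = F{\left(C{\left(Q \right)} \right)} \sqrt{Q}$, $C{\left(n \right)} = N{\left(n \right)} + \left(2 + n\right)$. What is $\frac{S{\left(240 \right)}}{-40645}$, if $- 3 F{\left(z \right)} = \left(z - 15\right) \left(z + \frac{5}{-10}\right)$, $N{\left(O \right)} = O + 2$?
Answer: $\frac{907046 \sqrt{15}}{121935} \approx 28.81$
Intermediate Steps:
$N{\left(O \right)} = 2 + O$
$C{\left(n \right)} = 4 + 2 n$ ($C{\left(n \right)} = \left(2 + n\right) + \left(2 + n\right) = 4 + 2 n$)
$F{\left(z \right)} = - \frac{\left(-15 + z\right) \left(- \frac{1}{2} + z\right)}{3}$ ($F{\left(z \right)} = - \frac{\left(z - 15\right) \left(z + \frac{5}{-10}\right)}{3} = - \frac{\left(-15 + z\right) \left(z + 5 \left(- \frac{1}{10}\right)\right)}{3} = - \frac{\left(-15 + z\right) \left(z - \frac{1}{2}\right)}{3} = - \frac{\left(-15 + z\right) \left(- \frac{1}{2} + z\right)}{3}$)
$S{\left(Q \right)} = \sqrt{Q} \left(\frac{109}{6} - \frac{\left(4 + 2 Q\right)^{2}}{3} + \frac{31 Q}{3}\right)$ ($S{\left(Q \right)} = \left(- \frac{5}{2} - \frac{\left(4 + 2 Q\right)^{2}}{3} + \frac{31 \left(4 + 2 Q\right)}{6}\right) \sqrt{Q} = \left(- \frac{5}{2} - \frac{\left(4 + 2 Q\right)^{2}}{3} + \left(\frac{62}{3} + \frac{31 Q}{3}\right)\right) \sqrt{Q} = \left(\frac{109}{6} - \frac{\left(4 + 2 Q\right)^{2}}{3} + \frac{31 Q}{3}\right) \sqrt{Q} = \sqrt{Q} \left(\frac{109}{6} - \frac{\left(4 + 2 Q\right)^{2}}{3} + \frac{31 Q}{3}\right)$)
$\frac{S{\left(240 \right)}}{-40645} = \frac{\frac{1}{6} \sqrt{240} \left(77 - 8 \cdot 240^{2} + 30 \cdot 240\right)}{-40645} = \frac{4 \sqrt{15} \left(77 - 460800 + 7200\right)}{6} \left(- \frac{1}{40645}\right) = \frac{1}{6} \cdot 4 \sqrt{15} \left(-453523\right) \left(- \frac{1}{40645}\right) = - \frac{907046 \sqrt{15}}{3} \left(- \frac{1}{40645}\right) = \frac{907046 \sqrt{15}}{121935}$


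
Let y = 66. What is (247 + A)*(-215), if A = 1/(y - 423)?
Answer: -18958270/357 ≈ -53104.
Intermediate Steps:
A = -1/357 (A = 1/(66 - 423) = 1/(-357) = -1/357 ≈ -0.0028011)
(247 + A)*(-215) = (247 - 1/357)*(-215) = (88178/357)*(-215) = -18958270/357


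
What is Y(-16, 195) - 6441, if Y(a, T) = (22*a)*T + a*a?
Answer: -74825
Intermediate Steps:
Y(a, T) = a² + 22*T*a (Y(a, T) = 22*T*a + a² = a² + 22*T*a)
Y(-16, 195) - 6441 = -16*(-16 + 22*195) - 6441 = -16*(-16 + 4290) - 6441 = -16*4274 - 6441 = -68384 - 6441 = -74825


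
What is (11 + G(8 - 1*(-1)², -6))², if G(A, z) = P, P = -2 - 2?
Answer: 49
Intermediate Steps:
P = -4
G(A, z) = -4
(11 + G(8 - 1*(-1)², -6))² = (11 - 4)² = 7² = 49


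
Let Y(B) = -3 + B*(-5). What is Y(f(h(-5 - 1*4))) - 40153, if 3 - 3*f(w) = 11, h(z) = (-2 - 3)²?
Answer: -120428/3 ≈ -40143.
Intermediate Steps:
h(z) = 25 (h(z) = (-5)² = 25)
f(w) = -8/3 (f(w) = 1 - ⅓*11 = 1 - 11/3 = -8/3)
Y(B) = -3 - 5*B
Y(f(h(-5 - 1*4))) - 40153 = (-3 - 5*(-8/3)) - 40153 = (-3 + 40/3) - 40153 = 31/3 - 40153 = -120428/3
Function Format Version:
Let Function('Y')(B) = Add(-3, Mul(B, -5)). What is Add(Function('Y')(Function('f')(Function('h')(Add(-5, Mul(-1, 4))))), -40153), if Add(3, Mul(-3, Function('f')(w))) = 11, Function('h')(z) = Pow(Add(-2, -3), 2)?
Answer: Rational(-120428, 3) ≈ -40143.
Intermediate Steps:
Function('h')(z) = 25 (Function('h')(z) = Pow(-5, 2) = 25)
Function('f')(w) = Rational(-8, 3) (Function('f')(w) = Add(1, Mul(Rational(-1, 3), 11)) = Add(1, Rational(-11, 3)) = Rational(-8, 3))
Function('Y')(B) = Add(-3, Mul(-5, B))
Add(Function('Y')(Function('f')(Function('h')(Add(-5, Mul(-1, 4))))), -40153) = Add(Add(-3, Mul(-5, Rational(-8, 3))), -40153) = Add(Add(-3, Rational(40, 3)), -40153) = Add(Rational(31, 3), -40153) = Rational(-120428, 3)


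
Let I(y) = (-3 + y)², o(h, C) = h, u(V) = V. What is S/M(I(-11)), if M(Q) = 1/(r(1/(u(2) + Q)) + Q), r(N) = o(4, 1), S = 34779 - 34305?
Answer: 94800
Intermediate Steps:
S = 474
r(N) = 4
M(Q) = 1/(4 + Q)
S/M(I(-11)) = 474/(1/(4 + (-3 - 11)²)) = 474/(1/(4 + (-14)²)) = 474/(1/(4 + 196)) = 474/(1/200) = 474*200 = 94800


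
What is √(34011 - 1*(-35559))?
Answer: 3*√7730 ≈ 263.76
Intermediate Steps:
√(34011 - 1*(-35559)) = √(34011 + 35559) = √69570 = 3*√7730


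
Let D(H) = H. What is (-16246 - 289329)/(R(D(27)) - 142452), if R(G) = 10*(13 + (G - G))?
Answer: 305575/142322 ≈ 2.1471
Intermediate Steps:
R(G) = 130 (R(G) = 10*(13 + 0) = 10*13 = 130)
(-16246 - 289329)/(R(D(27)) - 142452) = (-16246 - 289329)/(130 - 142452) = -305575/(-142322) = -305575*(-1/142322) = 305575/142322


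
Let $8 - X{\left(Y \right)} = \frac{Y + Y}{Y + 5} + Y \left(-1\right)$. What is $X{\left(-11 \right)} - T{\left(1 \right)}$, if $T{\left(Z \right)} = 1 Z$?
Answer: $- \frac{23}{3} \approx -7.6667$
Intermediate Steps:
$T{\left(Z \right)} = Z$
$X{\left(Y \right)} = 8 + Y - \frac{2 Y}{5 + Y}$ ($X{\left(Y \right)} = 8 - \left(\frac{Y + Y}{Y + 5} + Y \left(-1\right)\right) = 8 - \left(\frac{2 Y}{5 + Y} - Y\right) = 8 - \left(- Y + \frac{2 Y}{5 + Y}\right) = 8 + \left(Y - \frac{2 Y}{5 + Y}\right) = 8 + Y - \frac{2 Y}{5 + Y}$)
$X{\left(-11 \right)} - T{\left(1 \right)} = \frac{40 + \left(-11\right)^{2} + 11 \left(-11\right)}{5 - 11} - 1 = \frac{40 + 121 - 121}{-6} - 1 = \left(- \frac{1}{6}\right) 40 - 1 = - \frac{20}{3} - 1 = - \frac{23}{3}$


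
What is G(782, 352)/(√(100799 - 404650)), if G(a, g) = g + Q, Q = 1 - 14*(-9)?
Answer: -479*I*√303851/303851 ≈ -0.86897*I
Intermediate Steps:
Q = 127 (Q = 1 + 126 = 127)
G(a, g) = 127 + g (G(a, g) = g + 127 = 127 + g)
G(782, 352)/(√(100799 - 404650)) = (127 + 352)/(√(100799 - 404650)) = 479/(√(-303851)) = 479/((I*√303851)) = 479*(-I*√303851/303851) = -479*I*√303851/303851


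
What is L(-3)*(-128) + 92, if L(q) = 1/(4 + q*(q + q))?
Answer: 948/11 ≈ 86.182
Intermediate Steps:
L(q) = 1/(4 + 2*q**2) (L(q) = 1/(4 + q*(2*q)) = 1/(4 + 2*q**2))
L(-3)*(-128) + 92 = (1/(2*(2 + (-3)**2)))*(-128) + 92 = (1/(2*(2 + 9)))*(-128) + 92 = ((1/2)/11)*(-128) + 92 = ((1/2)*(1/11))*(-128) + 92 = (1/22)*(-128) + 92 = -64/11 + 92 = 948/11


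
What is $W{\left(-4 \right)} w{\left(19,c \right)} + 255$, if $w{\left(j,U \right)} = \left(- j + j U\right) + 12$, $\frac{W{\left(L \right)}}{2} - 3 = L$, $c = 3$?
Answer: $155$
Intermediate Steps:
$W{\left(L \right)} = 6 + 2 L$
$w{\left(j,U \right)} = 12 - j + U j$ ($w{\left(j,U \right)} = \left(- j + U j\right) + 12 = 12 - j + U j$)
$W{\left(-4 \right)} w{\left(19,c \right)} + 255 = \left(6 + 2 \left(-4\right)\right) \left(12 - 19 + 3 \cdot 19\right) + 255 = \left(6 - 8\right) \left(12 - 19 + 57\right) + 255 = \left(-2\right) 50 + 255 = -100 + 255 = 155$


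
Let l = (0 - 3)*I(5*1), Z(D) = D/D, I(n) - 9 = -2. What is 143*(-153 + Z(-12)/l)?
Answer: -459602/21 ≈ -21886.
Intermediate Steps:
I(n) = 7 (I(n) = 9 - 2 = 7)
Z(D) = 1
l = -21 (l = (0 - 3)*7 = -3*7 = -21)
143*(-153 + Z(-12)/l) = 143*(-153 + 1/(-21)) = 143*(-153 + 1*(-1/21)) = 143*(-153 - 1/21) = 143*(-3214/21) = -459602/21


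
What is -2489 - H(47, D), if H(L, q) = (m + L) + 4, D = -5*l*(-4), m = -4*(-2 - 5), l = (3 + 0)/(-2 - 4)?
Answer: -2568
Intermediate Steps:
l = -1/2 (l = 3/(-6) = 3*(-1/6) = -1/2 ≈ -0.50000)
m = 28 (m = -4*(-7) = 28)
D = -10 (D = -5*(-1/2)*(-4) = (5/2)*(-4) = -10)
H(L, q) = 32 + L (H(L, q) = (28 + L) + 4 = 32 + L)
-2489 - H(47, D) = -2489 - (32 + 47) = -2489 - 1*79 = -2489 - 79 = -2568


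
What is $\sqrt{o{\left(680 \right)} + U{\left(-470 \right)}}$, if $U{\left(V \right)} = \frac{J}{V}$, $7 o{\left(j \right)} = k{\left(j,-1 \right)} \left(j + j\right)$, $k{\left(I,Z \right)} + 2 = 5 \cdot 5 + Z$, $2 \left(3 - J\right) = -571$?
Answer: $\frac{3 \sqrt{5139850205}}{3290} \approx 65.373$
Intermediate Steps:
$J = \frac{577}{2}$ ($J = 3 - - \frac{571}{2} = 3 + \frac{571}{2} = \frac{577}{2} \approx 288.5$)
$k{\left(I,Z \right)} = 23 + Z$ ($k{\left(I,Z \right)} = -2 + \left(5 \cdot 5 + Z\right) = -2 + \left(25 + Z\right) = 23 + Z$)
$o{\left(j \right)} = \frac{44 j}{7}$ ($o{\left(j \right)} = \frac{\left(23 - 1\right) \left(j + j\right)}{7} = \frac{22 \cdot 2 j}{7} = \frac{44 j}{7}$)
$U{\left(V \right)} = \frac{577}{2 V}$
$\sqrt{o{\left(680 \right)} + U{\left(-470 \right)}} = \sqrt{\frac{44}{7} \cdot 680 + \frac{577}{2 \left(-470\right)}} = \sqrt{\frac{29920}{7} + \frac{577}{2} \left(- \frac{1}{470}\right)} = \sqrt{\frac{29920}{7} - \frac{577}{940}} = \sqrt{\frac{28120761}{6580}} = \frac{3 \sqrt{5139850205}}{3290}$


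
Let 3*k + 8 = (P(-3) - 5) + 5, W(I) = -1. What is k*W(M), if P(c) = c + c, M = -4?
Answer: 14/3 ≈ 4.6667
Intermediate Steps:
P(c) = 2*c
k = -14/3 (k = -8/3 + ((2*(-3) - 5) + 5)/3 = -8/3 + ((-6 - 5) + 5)/3 = -8/3 + (-11 + 5)/3 = -8/3 + (⅓)*(-6) = -8/3 - 2 = -14/3 ≈ -4.6667)
k*W(M) = -14/3*(-1) = 14/3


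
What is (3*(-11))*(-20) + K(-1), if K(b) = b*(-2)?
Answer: 662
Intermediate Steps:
K(b) = -2*b
(3*(-11))*(-20) + K(-1) = (3*(-11))*(-20) - 2*(-1) = -33*(-20) + 2 = 660 + 2 = 662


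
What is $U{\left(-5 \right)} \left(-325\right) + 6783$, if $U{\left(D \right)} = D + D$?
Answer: $10033$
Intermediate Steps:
$U{\left(D \right)} = 2 D$
$U{\left(-5 \right)} \left(-325\right) + 6783 = 2 \left(-5\right) \left(-325\right) + 6783 = \left(-10\right) \left(-325\right) + 6783 = 3250 + 6783 = 10033$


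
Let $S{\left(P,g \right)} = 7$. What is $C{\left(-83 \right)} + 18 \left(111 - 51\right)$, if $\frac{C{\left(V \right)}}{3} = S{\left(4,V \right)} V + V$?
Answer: $-912$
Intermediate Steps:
$C{\left(V \right)} = 24 V$ ($C{\left(V \right)} = 3 \left(7 V + V\right) = 3 \cdot 8 V = 24 V$)
$C{\left(-83 \right)} + 18 \left(111 - 51\right) = 24 \left(-83\right) + 18 \left(111 - 51\right) = -1992 + 18 \cdot 60 = -1992 + 1080 = -912$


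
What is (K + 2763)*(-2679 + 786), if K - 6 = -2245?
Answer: -991932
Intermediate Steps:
K = -2239 (K = 6 - 2245 = -2239)
(K + 2763)*(-2679 + 786) = (-2239 + 2763)*(-2679 + 786) = 524*(-1893) = -991932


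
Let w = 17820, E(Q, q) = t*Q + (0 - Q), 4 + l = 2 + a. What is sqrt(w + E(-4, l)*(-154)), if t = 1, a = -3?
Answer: 18*sqrt(55) ≈ 133.49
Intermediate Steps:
l = -5 (l = -4 + (2 - 3) = -4 - 1 = -5)
E(Q, q) = 0 (E(Q, q) = 1*Q + (0 - Q) = Q - Q = 0)
sqrt(w + E(-4, l)*(-154)) = sqrt(17820 + 0*(-154)) = sqrt(17820 + 0) = sqrt(17820) = 18*sqrt(55)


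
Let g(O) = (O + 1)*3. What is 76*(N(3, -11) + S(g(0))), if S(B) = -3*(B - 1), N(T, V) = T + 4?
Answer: 76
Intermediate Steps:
N(T, V) = 4 + T
g(O) = 3 + 3*O (g(O) = (1 + O)*3 = 3 + 3*O)
S(B) = 3 - 3*B (S(B) = -3*(-1 + B) = 3 - 3*B)
76*(N(3, -11) + S(g(0))) = 76*((4 + 3) + (3 - 3*(3 + 3*0))) = 76*(7 + (3 - 3*(3 + 0))) = 76*(7 + (3 - 3*3)) = 76*(7 + (3 - 9)) = 76*(7 - 6) = 76*1 = 76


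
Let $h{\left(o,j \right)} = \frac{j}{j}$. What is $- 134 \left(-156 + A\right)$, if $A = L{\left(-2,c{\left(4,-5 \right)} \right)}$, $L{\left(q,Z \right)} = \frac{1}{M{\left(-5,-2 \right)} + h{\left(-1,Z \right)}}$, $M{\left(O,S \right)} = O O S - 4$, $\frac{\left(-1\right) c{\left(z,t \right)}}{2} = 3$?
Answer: $\frac{1108046}{53} \approx 20907.0$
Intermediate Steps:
$c{\left(z,t \right)} = -6$ ($c{\left(z,t \right)} = \left(-2\right) 3 = -6$)
$h{\left(o,j \right)} = 1$
$M{\left(O,S \right)} = -4 + S O^{2}$ ($M{\left(O,S \right)} = O^{2} S - 4 = S O^{2} - 4 = -4 + S O^{2}$)
$L{\left(q,Z \right)} = - \frac{1}{53}$ ($L{\left(q,Z \right)} = \frac{1}{\left(-4 - 2 \left(-5\right)^{2}\right) + 1} = \frac{1}{\left(-4 - 50\right) + 1} = \frac{1}{-54 + 1} = \frac{1}{-53} = - \frac{1}{53}$)
$A = - \frac{1}{53} \approx -0.018868$
$- 134 \left(-156 + A\right) = - 134 \left(-156 - \frac{1}{53}\right) = \left(-134\right) \left(- \frac{8269}{53}\right) = \frac{1108046}{53}$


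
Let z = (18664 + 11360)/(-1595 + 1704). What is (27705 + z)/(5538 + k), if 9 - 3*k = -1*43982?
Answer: 397809/287215 ≈ 1.3851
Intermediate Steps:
k = 43991/3 (k = 3 - (-1)*43982/3 = 3 - ⅓*(-43982) = 3 + 43982/3 = 43991/3 ≈ 14664.)
z = 30024/109 ≈ 275.45
(27705 + z)/(5538 + k) = (27705 + 30024/109)/(5538 + 43991/3) = 3049869/(109*(60605/3)) = (3049869/109)*(3/60605) = 397809/287215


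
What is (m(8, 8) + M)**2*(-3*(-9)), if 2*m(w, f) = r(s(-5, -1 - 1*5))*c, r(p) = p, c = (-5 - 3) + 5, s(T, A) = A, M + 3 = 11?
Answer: 7803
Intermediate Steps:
M = 8 (M = -3 + 11 = 8)
c = -3 (c = -8 + 5 = -3)
m(w, f) = 9 (m(w, f) = ((-1 - 1*5)*(-3))/2 = ((-1 - 5)*(-3))/2 = (-6*(-3))/2 = (1/2)*18 = 9)
(m(8, 8) + M)**2*(-3*(-9)) = (9 + 8)**2*(-3*(-9)) = 17**2*27 = 289*27 = 7803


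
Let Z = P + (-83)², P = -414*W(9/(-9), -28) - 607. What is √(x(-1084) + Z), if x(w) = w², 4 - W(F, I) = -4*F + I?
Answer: √1169746 ≈ 1081.5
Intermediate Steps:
W(F, I) = 4 - I + 4*F (W(F, I) = 4 - (-4*F + I) = 4 - (I - 4*F) = 4 + (-I + 4*F) = 4 - I + 4*F)
P = -12199 (P = -414*(4 - 1*(-28) + 4*(9/(-9))) - 607 = -414*(4 + 28 + 4*(9*(-⅑))) - 607 = -414*(4 + 28 + 4*(-1)) - 607 = -414*(4 + 28 - 4) - 607 = -414*28 - 607 = -11592 - 607 = -12199)
Z = -5310 (Z = -12199 + (-83)² = -12199 + 6889 = -5310)
√(x(-1084) + Z) = √((-1084)² - 5310) = √(1175056 - 5310) = √1169746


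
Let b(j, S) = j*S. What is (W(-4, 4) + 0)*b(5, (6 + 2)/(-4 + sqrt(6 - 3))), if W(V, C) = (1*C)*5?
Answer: -3200/13 - 800*sqrt(3)/13 ≈ -352.74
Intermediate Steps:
W(V, C) = 5*C (W(V, C) = C*5 = 5*C)
b(j, S) = S*j
(W(-4, 4) + 0)*b(5, (6 + 2)/(-4 + sqrt(6 - 3))) = (5*4 + 0)*(((6 + 2)/(-4 + sqrt(6 - 3)))*5) = (20 + 0)*((8/(-4 + sqrt(3)))*5) = 20*(40/(-4 + sqrt(3))) = 800/(-4 + sqrt(3))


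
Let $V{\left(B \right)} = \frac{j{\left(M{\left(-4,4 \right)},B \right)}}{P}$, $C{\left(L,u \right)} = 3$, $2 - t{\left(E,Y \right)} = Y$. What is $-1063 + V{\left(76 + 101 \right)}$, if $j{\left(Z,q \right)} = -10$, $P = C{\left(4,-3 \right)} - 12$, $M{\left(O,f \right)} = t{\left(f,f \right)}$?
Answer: $- \frac{9557}{9} \approx -1061.9$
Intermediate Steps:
$t{\left(E,Y \right)} = 2 - Y$
$M{\left(O,f \right)} = 2 - f$
$P = -9$ ($P = 3 - 12 = -9$)
$V{\left(B \right)} = \frac{10}{9}$ ($V{\left(B \right)} = - \frac{10}{-9} = \left(-10\right) \left(- \frac{1}{9}\right) = \frac{10}{9}$)
$-1063 + V{\left(76 + 101 \right)} = -1063 + \frac{10}{9} = - \frac{9557}{9}$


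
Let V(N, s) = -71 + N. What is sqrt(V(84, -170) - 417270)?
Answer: I*sqrt(417257) ≈ 645.95*I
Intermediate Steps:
sqrt(V(84, -170) - 417270) = sqrt((-71 + 84) - 417270) = sqrt(13 - 417270) = sqrt(-417257) = I*sqrt(417257)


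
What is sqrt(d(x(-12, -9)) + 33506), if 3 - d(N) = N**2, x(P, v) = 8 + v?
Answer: 2*sqrt(8377) ≈ 183.05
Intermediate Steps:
d(N) = 3 - N**2
sqrt(d(x(-12, -9)) + 33506) = sqrt((3 - (8 - 9)**2) + 33506) = sqrt((3 - 1*(-1)**2) + 33506) = sqrt((3 - 1*1) + 33506) = sqrt((3 - 1) + 33506) = sqrt(2 + 33506) = sqrt(33508) = 2*sqrt(8377)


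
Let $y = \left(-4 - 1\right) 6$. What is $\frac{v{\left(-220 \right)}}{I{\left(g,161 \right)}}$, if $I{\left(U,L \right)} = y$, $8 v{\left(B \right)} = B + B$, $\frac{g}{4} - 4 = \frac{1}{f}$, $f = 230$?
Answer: $\frac{11}{6} \approx 1.8333$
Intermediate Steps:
$g = \frac{1842}{115}$ ($g = 16 + \frac{4}{230} = 16 + 4 \cdot \frac{1}{230} = 16 + \frac{2}{115} = \frac{1842}{115} \approx 16.017$)
$v{\left(B \right)} = \frac{B}{4}$ ($v{\left(B \right)} = \frac{B + B}{8} = \frac{2 B}{8} = \frac{B}{4}$)
$y = -30$ ($y = \left(-5\right) 6 = -30$)
$I{\left(U,L \right)} = -30$
$\frac{v{\left(-220 \right)}}{I{\left(g,161 \right)}} = \frac{\frac{1}{4} \left(-220\right)}{-30} = \left(-55\right) \left(- \frac{1}{30}\right) = \frac{11}{6}$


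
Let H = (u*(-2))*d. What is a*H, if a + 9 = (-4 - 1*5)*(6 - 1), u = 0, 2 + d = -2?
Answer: 0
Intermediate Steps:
d = -4 (d = -2 - 2 = -4)
a = -54 (a = -9 + (-4 - 1*5)*(6 - 1) = -9 + (-4 - 5)*5 = -9 - 9*5 = -9 - 45 = -54)
H = 0 (H = (0*(-2))*(-4) = 0*(-4) = 0)
a*H = -54*0 = 0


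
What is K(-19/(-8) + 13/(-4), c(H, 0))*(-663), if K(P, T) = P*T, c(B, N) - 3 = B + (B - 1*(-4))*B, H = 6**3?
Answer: 221556699/8 ≈ 2.7695e+7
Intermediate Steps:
H = 216
c(B, N) = 3 + B + B*(4 + B) (c(B, N) = 3 + (B + (B - 1*(-4))*B) = 3 + (B + (B + 4)*B) = 3 + (B + (4 + B)*B) = 3 + (B + B*(4 + B)) = 3 + B + B*(4 + B))
K(-19/(-8) + 13/(-4), c(H, 0))*(-663) = ((-19/(-8) + 13/(-4))*(3 + 216**2 + 5*216))*(-663) = ((-19*(-1/8) + 13*(-1/4))*(3 + 46656 + 1080))*(-663) = ((19/8 - 13/4)*47739)*(-663) = -7/8*47739*(-663) = -334173/8*(-663) = 221556699/8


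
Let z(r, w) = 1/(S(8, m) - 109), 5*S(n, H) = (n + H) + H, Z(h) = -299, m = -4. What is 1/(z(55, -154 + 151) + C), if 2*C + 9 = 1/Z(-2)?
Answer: -32591/147013 ≈ -0.22169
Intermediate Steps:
S(n, H) = n/5 + 2*H/5 (S(n, H) = ((n + H) + H)/5 = ((H + n) + H)/5 = (n + 2*H)/5 = n/5 + 2*H/5)
C = -1346/299 (C = -9/2 + (½)/(-299) = -9/2 + (½)*(-1/299) = -9/2 - 1/598 = -1346/299 ≈ -4.5017)
z(r, w) = -1/109 (z(r, w) = 1/(((⅕)*8 + (⅖)*(-4)) - 109) = 1/((8/5 - 8/5) - 109) = 1/(0 - 109) = 1/(-109) = -1/109)
1/(z(55, -154 + 151) + C) = 1/(-1/109 - 1346/299) = 1/(-147013/32591) = -32591/147013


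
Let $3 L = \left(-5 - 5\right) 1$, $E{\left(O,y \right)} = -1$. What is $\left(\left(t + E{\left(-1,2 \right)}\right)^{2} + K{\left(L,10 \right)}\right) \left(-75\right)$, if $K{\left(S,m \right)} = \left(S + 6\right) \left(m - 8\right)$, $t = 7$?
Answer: $-3100$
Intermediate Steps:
$L = - \frac{10}{3}$ ($L = \frac{\left(-5 - 5\right) 1}{3} = \frac{\left(-10\right) 1}{3} = \frac{1}{3} \left(-10\right) = - \frac{10}{3} \approx -3.3333$)
$K{\left(S,m \right)} = \left(-8 + m\right) \left(6 + S\right)$ ($K{\left(S,m \right)} = \left(6 + S\right) \left(-8 + m\right) = \left(-8 + m\right) \left(6 + S\right)$)
$\left(\left(t + E{\left(-1,2 \right)}\right)^{2} + K{\left(L,10 \right)}\right) \left(-75\right) = \left(\left(7 - 1\right)^{2} - - \frac{16}{3}\right) \left(-75\right) = \left(6^{2} + \left(-48 + \frac{80}{3} + 60 - \frac{100}{3}\right)\right) \left(-75\right) = \left(36 + \frac{16}{3}\right) \left(-75\right) = \frac{124}{3} \left(-75\right) = -3100$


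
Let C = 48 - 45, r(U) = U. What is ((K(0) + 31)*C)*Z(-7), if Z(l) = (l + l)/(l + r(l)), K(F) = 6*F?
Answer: 93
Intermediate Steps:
Z(l) = 1 (Z(l) = (l + l)/(l + l) = (2*l)/((2*l)) = (2*l)*(1/(2*l)) = 1)
C = 3
((K(0) + 31)*C)*Z(-7) = ((6*0 + 31)*3)*1 = ((0 + 31)*3)*1 = (31*3)*1 = 93*1 = 93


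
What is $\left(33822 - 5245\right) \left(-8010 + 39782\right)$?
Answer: $907948444$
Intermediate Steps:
$\left(33822 - 5245\right) \left(-8010 + 39782\right) = 28577 \cdot 31772 = 907948444$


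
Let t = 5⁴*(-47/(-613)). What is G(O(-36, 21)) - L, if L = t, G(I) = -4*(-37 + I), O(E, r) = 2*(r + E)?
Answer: 134909/613 ≈ 220.08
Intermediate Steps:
O(E, r) = 2*E + 2*r (O(E, r) = 2*(E + r) = 2*E + 2*r)
t = 29375/613 (t = 625*(-47*(-1/613)) = 625*(47/613) = 29375/613 ≈ 47.920)
G(I) = 148 - 4*I
L = 29375/613 ≈ 47.920
G(O(-36, 21)) - L = (148 - 4*(2*(-36) + 2*21)) - 1*29375/613 = (148 - 4*(-72 + 42)) - 29375/613 = (148 - 4*(-30)) - 29375/613 = (148 + 120) - 29375/613 = 268 - 29375/613 = 134909/613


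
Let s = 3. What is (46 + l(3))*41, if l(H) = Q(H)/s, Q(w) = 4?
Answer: 5822/3 ≈ 1940.7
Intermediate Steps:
l(H) = 4/3
(46 + l(3))*41 = (46 + 4/3)*41 = (142/3)*41 = 5822/3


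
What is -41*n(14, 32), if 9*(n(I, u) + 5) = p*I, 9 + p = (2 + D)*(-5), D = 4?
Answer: 8077/3 ≈ 2692.3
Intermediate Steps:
p = -39 (p = -9 + (2 + 4)*(-5) = -9 + 6*(-5) = -9 - 30 = -39)
n(I, u) = -5 - 13*I/3 (n(I, u) = -5 + (-39*I)/9 = -5 - 13*I/3)
-41*n(14, 32) = -41*(-5 - 13/3*14) = -41*(-5 - 182/3) = -41*(-197/3) = 8077/3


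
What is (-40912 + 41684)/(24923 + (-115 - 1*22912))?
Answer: 193/474 ≈ 0.40717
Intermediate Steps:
(-40912 + 41684)/(24923 + (-115 - 1*22912)) = 772/(24923 + (-115 - 22912)) = 772/(24923 - 23027) = 772/1896 = 772*(1/1896) = 193/474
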